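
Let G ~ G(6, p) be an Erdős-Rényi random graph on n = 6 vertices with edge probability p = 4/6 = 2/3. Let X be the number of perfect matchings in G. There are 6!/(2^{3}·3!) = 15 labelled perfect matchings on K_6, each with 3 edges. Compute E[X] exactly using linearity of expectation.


K_6 has 6!/(2^{3}·3!) = 15 labelled perfect matchings.
For each such perfect matching H, let X_H = 1 if all 3 edges of H are present in G. Then P[X_H = 1] = p^{3} = (2/3)^{3} = 8/27.
By linearity: E[X] = Σ_H E[X_H] = 15 · p^{3} = 15 · 8/27 = 40/9.
Numerically: E[X] ≈ 4.44.

E[X] = 15 · (2/3)^{3} = 40/9 ≈ 4.44.


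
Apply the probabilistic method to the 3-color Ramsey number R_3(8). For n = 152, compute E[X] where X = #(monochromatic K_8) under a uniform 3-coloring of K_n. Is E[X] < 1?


E[X] = C(152, 8) · 3^{1 − 28} = 5859727868575 · 3^{−27} = 5859727868575/7625597484987.
As a reduced fraction: E[X] = 5859727868575/7625597484987 ≈ 0.76843.
Is E[X] < 1? YES.
Since E[X] < 1, there exists a 3-coloring of K_{152} with no monochromatic K_8; hence R_3(8) > 152.

E[X] = 5859727868575/7625597484987 ≈ 0.76843; E[X] < 1, so R_3(8) > 152.


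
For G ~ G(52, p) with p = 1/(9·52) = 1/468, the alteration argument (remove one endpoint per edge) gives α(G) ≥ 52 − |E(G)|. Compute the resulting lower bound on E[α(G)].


E[|E(G)|] = C(52, 2)·p = 1326 · (1/468) = 17/6.
E[α(G)] ≥ n − E[|E(G)|] = 52 − 17/6 = 295/6.
Numerically: ≈ 49.16667.
(This is only a lower bound; the true E[α(G)] may be larger.)

E[α(G)] ≥ 295/6 ≈ 49.16667.


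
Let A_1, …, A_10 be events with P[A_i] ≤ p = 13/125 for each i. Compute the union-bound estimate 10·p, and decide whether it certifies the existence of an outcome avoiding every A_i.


Union bound: P[∪_{i=1}^{10} A_i] ≤ Σ_i P[A_i] ≤ 10·p = 10·(13/125) = 26/25.
Numerically: 26/25 ≈ 1.040000.
Is 26/25 < 1? NO.
Since the bound 26/25 is ≥ 1, the union bound is uninformative here; it does NOT by itself certify existence.

10·p = 26/25 ≈ 1.040000; existence NOT certified by the union bound.


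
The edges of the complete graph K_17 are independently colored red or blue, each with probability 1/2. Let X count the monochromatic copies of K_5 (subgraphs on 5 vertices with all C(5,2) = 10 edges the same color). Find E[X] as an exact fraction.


Let X = Σ_S X_S over the C(17, 5) = 6188 subsets S of size 5, where X_S = 1 if the K_5 on S is monochromatic.
For a fixed S, the K_5 on S has C(5, 2) = 10 edges. P[all 10 edges red] = (1/2)^10, and likewise for blue, so P[monochromatic] = 2·(1/2)^10 = 2^{1 − 10} = 1/512.
By linearity of expectation: E[X] = C(17, 5) · 2^{1 − 10} = 6188 · 1/512 = 1547/128.
Numerically: E[X] ≈ 12.0859.

E[X] = C(17,5)·2^(1−C(5,2)) = 1547/128 ≈ 12.0859.


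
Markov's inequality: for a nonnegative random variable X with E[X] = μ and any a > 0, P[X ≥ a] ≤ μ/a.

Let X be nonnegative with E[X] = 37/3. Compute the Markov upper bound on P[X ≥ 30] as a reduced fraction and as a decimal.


μ = E[X] = 37/3, a = 30.
Markov: P[X ≥ 30] ≤ μ/a = (37/3)/30 = 37/90.
Numerically: ≈ 0.41111.
(Since a = 30 > μ = 12.33333, the bound 37/90 is < 1 and informative.)

P[X ≥ 30] ≤ 37/90 ≈ 0.41111.


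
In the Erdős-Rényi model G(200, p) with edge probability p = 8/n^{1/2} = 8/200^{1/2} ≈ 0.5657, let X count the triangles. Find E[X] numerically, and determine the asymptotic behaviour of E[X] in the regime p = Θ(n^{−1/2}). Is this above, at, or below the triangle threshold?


Number of potential triangles: C(200, 3) = 1313400.
Each occurs with probability p³ ≈ (0.5657)³ ≈ 1.810193e-01.
By linearity: E[X] = C(200, 3)·p³ ≈ 1313400 · 1.810193e-01 ≈ 237750.7959.
Since α = 1/2 < 1, p = c/n^{1/2} ≫ 1/n is above the triangle threshold p ~ 1/n. Asymptotically E[X] ~ (c³/6)·n^{3(1−α)} = (8³/6)·n^{1.5} → ∞; triangles are abundant w.h.p.

E[X] ≈ 237750.7959; in regime p = Θ(1/n^{1/2}) E[X] diverges (above the triangle threshold p ~ 1/n).


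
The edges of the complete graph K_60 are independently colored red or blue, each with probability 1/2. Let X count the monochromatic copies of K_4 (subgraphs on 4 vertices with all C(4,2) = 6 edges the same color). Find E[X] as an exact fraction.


Let X = Σ_S X_S over the C(60, 4) = 487635 subsets S of size 4, where X_S = 1 if the K_4 on S is monochromatic.
For a fixed S, the K_4 on S has C(4, 2) = 6 edges. P[all 6 edges red] = (1/2)^6, and likewise for blue, so P[monochromatic] = 2·(1/2)^6 = 2^{1 − 6} = 1/32.
Summing: E[X] = C(60, 4) · 2^{1 − 6} = 487635 · 1/32 = 487635/32.
Numerically: E[X] ≈ 15238.5938.

E[X] = C(60,4)·2^(1−C(4,2)) = 487635/32 ≈ 15238.5938.


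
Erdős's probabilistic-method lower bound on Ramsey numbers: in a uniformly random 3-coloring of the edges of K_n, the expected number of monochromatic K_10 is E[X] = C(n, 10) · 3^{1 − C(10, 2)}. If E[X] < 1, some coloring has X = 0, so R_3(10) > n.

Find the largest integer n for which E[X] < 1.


We need C(n, 10) · 3^{1 − 45} < 1, i.e. C(n, 10) < 3^{45 − 1} = 984770902183611232881.
Check values of n near the boundary:
  n = 571: C(571, 10) = 937951290893172842001; 937951290893172842001 < 984770902183611232881? YES
  n = 572: C(572, 10) = 954640815642161682606; 954640815642161682606 < 984770902183611232881? YES
  n = 573: C(573, 10) = 971597135635805762226; 971597135635805762226 < 984770902183611232881? YES
  n = 574: C(574, 10) = 988824035203816502691; 988824035203816502691 < 984770902183611232881? NO
  n = 575: C(575, 10) = 1006325345561406175305; 1006325345561406175305 < 984770902183611232881? NO
The largest n with C(n, 10) < 984770902183611232881 is n = 573 (where E[X] = 35985079097622435638/36472996377170786403 ≈ 0.986623). Hence R_3(10) > 573, i.e. R_3(10) ≥ 574.

Largest n = 573; hence R_3(10) > 573.


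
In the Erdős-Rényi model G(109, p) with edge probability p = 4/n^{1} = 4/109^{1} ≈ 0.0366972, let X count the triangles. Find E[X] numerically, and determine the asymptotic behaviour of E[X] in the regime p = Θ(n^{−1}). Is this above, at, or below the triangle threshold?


Number of potential triangles: C(109, 3) = 209934.
Each occurs with probability p³ ≈ (0.0366972)³ ≈ 4.94197427e-05.
By linearity: E[X] = C(109, 3)·p³ ≈ 209934 · 4.94197427e-05 ≈ 10.374884.
Here α = 1, so p = 4/n is exactly at the triangle threshold p ~ 1/n. Asymptotically E[X] → c³/6 = 4³/6 = 32/3 ≈ 10.666667, a bounded constant. In this regime the triangle count is asymptotically Poisson(c³/6).

E[X] ≈ 10.374884; in regime p = Θ(1/n^{1}) E[X] stays bounded (at the triangle threshold p ~ 1/n).


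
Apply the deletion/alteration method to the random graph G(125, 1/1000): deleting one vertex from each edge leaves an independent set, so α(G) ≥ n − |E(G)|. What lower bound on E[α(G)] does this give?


E[|E(G)|] = C(125, 2)·p = 7750 · (1/1000) = 31/4.
E[α(G)] ≥ n − E[|E(G)|] = 125 − 31/4 = 469/4.
Numerically: ≈ 117.250.
(This is only a lower bound; the true E[α(G)] may be larger.)

E[α(G)] ≥ 469/4 ≈ 117.250.


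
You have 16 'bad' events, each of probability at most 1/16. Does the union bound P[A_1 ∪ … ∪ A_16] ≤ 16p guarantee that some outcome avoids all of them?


Union bound: P[∪_{i=1}^{16} A_i] ≤ Σ_i P[A_i] ≤ 16·p = 16·(1/16) = 1.
Numerically: 1 ≈ 1.00000.
Is 1 < 1? NO.
Since the bound 1 is ≥ 1, the union bound is uninformative here; it does NOT by itself certify existence.

16·p = 1 ≈ 1.00000; existence NOT certified by the union bound.


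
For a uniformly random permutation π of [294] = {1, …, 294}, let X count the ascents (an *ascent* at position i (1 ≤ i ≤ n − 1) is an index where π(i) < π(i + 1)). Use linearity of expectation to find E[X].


Write X = Σ X_I over i = 1, …, 293, with X_I the indicator of one ascent.
There are 293 indicators.
For each fixed i, the pair (π(i), π(i+1)) is a uniformly random ordered pair of distinct values from {1, …, 294}; by symmetry P[π(i) < π(i+1)] = 1/2.
By linearity: E[X] = 293 · (1/2) = (294 − 1) · (1/2) = 293/2 ≈ 146.500000.

E[X] = 293/2 = 146.500000.


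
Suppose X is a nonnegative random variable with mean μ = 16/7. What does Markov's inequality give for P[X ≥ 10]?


μ = E[X] = 16/7, a = 10.
Markov: P[X ≥ 10] ≤ μ/a = (16/7)/10 = 8/35.
Numerically: ≈ 0.22857.
(Since a = 10 > μ = 2.28571, the bound 8/35 is < 1 and informative.)

P[X ≥ 10] ≤ 8/35 ≈ 0.22857.


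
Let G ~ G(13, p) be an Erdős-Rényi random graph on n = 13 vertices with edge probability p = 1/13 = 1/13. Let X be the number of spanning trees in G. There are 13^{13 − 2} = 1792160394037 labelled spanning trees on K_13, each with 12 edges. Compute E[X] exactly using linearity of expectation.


K_13 has 13^{13 − 2} = 1792160394037 labelled spanning trees.
For each such spanning tree H, let X_H = 1 if all 12 edges of H are present in G. Then P[X_H = 1] = p^{12} = (1/13)^{12} = 1/23298085122481.
By linearity: E[X] = Σ_H E[X_H] = 1792160394037 · p^{12} = 1792160394037 · 1/23298085122481 = 1/13.
Numerically: E[X] ≈ 0.07692.

E[X] = 1792160394037 · (1/13)^{12} = 1/13 ≈ 0.07692.


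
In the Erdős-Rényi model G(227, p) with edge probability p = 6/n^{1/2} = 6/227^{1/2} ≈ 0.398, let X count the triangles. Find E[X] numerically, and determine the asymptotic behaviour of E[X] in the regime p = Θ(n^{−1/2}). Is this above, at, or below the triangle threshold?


Number of potential triangles: C(227, 3) = 1923825.
Each occurs with probability p³ ≈ (0.398)³ ≈ 6.31561e-02.
By linearity: E[X] = C(227, 3)·p³ ≈ 1923825 · 6.31561e-02 ≈ 121501.189.
Since α = 1/2 < 1, p = c/n^{1/2} ≫ 1/n is above the triangle threshold p ~ 1/n. Asymptotically E[X] ~ (c³/6)·n^{3(1−α)} = (6³/6)·n^{1.5} → ∞; triangles are abundant w.h.p.

E[X] ≈ 121501.189; in regime p = Θ(1/n^{1/2}) E[X] diverges (above the triangle threshold p ~ 1/n).


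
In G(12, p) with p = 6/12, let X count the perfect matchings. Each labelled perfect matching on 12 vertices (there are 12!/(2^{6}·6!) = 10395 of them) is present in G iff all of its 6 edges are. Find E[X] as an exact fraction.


K_12 has 12!/(2^{6}·6!) = 10395 labelled perfect matchings.
For each such perfect matching H, let X_H = 1 if all 6 edges of H are present in G. Then P[X_H = 1] = p^{6} = (1/2)^{6} = 1/64.
By linearity of expectation: E[X] = Σ_H E[X_H] = 10395 · p^{6} = 10395 · 1/64 = 10395/64.
Numerically: E[X] ≈ 162.422.

E[X] = 10395 · (1/2)^{6} = 10395/64 ≈ 162.422.


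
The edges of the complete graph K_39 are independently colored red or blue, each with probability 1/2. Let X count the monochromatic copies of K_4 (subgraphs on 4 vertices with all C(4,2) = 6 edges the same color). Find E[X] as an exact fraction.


Let X = Σ_S X_S over the C(39, 4) = 82251 subsets S of size 4, where X_S = 1 if the K_4 on S is monochromatic.
For a fixed S, the K_4 on S has C(4, 2) = 6 edges. P[all 6 edges red] = (1/2)^6, and likewise for blue, so P[monochromatic] = 2·(1/2)^6 = 2^{1 − 6} = 1/32.
By linearity of expectation: E[X] = C(39, 4) · 2^{1 − 6} = 82251 · 1/32 = 82251/32.
Numerically: E[X] ≈ 2570.343750.

E[X] = C(39,4)·2^(1−C(4,2)) = 82251/32 ≈ 2570.343750.


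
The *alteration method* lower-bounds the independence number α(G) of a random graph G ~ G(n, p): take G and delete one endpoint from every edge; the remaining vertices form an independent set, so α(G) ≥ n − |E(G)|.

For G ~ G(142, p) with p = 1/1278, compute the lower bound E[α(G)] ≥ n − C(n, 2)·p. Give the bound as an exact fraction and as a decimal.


E[|E(G)|] = C(142, 2)·p = 10011 · (1/1278) = 47/6.
E[α(G)] ≥ n − E[|E(G)|] = 142 − 47/6 = 805/6.
Numerically: ≈ 134.166667.
(This is only a lower bound; the true E[α(G)] may be larger.)

E[α(G)] ≥ 805/6 ≈ 134.166667.


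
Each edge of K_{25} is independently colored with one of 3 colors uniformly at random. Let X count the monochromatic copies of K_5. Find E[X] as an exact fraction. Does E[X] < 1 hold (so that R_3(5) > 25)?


E[X] = C(25, 5) · 3^{1 − 10} = 53130 · 3^{−9} = 53130/19683.
As a reduced fraction: E[X] = 17710/6561 ≈ 2.699284.
Is E[X] < 1? NO.
Since E[X] ≥ 1, the first-moment bound is inconclusive at n = 25; it does NOT by itself certify R_3(5) > 25.

E[X] = 17710/6561 ≈ 2.699284; E[X] ≥ 1; first-moment method inconclusive here.


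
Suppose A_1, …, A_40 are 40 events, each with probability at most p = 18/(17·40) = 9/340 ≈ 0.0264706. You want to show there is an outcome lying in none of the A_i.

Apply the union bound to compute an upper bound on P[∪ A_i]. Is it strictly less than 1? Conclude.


Union bound: P[∪_{i=1}^{40} A_i] ≤ Σ_i P[A_i] ≤ 40·p = 40·(9/340) = 18/17.
Numerically: 18/17 ≈ 1.0588235.
Is 18/17 < 1? NO.
Since the bound 18/17 is ≥ 1, the union bound is uninformative here; it does NOT by itself certify existence.

40·p = 18/17 ≈ 1.0588235; existence NOT certified by the union bound.


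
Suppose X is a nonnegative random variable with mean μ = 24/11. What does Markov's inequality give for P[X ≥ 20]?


μ = E[X] = 24/11, a = 20.
Markov: P[X ≥ 20] ≤ μ/a = (24/11)/20 = 6/55.
Numerically: ≈ 0.1091.
(Since a = 20 > μ = 2.1818, the bound 6/55 is < 1 and informative.)

P[X ≥ 20] ≤ 6/55 ≈ 0.1091.


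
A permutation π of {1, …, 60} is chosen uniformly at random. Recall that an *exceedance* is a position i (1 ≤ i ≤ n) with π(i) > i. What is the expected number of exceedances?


Write X = Σ_{i=1}^{60} X_i, where X_i = 1_{π(i) > i}.
For each fixed i, π(i) is uniform over {1, …, 60} (marginal of a uniform permutation), so P[π(i) > i] = (n − i)/n. Summing: Σ_{i=1}^{60} (n − i)/n = (0 + 1 + … + 59)/60 = 60(60 − 1)/(2·60) = (60 − 1)/2.
Hence E[X] = Σ_{i=1}^{60} (60 − i)/60 = 59/2 ≈ 29.50000.

E[X] = 59/2 = 29.50000.


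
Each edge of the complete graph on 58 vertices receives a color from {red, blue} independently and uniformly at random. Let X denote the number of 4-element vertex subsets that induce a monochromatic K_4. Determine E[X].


Let X = Σ_S X_S over the C(58, 4) = 424270 subsets S of size 4, where X_S = 1 if the K_4 on S is monochromatic.
For a fixed S, the K_4 on S has C(4, 2) = 6 edges. P[all 6 edges red] = (1/2)^6, and likewise for blue, so P[monochromatic] = 2·(1/2)^6 = 2^{1 − 6} = 1/32.
Summing: E[X] = C(58, 4) · 2^{1 − 6} = 424270 · 1/32 = 212135/16.
Numerically: E[X] ≈ 13258.43750.

E[X] = C(58,4)·2^(1−C(4,2)) = 212135/16 ≈ 13258.43750.


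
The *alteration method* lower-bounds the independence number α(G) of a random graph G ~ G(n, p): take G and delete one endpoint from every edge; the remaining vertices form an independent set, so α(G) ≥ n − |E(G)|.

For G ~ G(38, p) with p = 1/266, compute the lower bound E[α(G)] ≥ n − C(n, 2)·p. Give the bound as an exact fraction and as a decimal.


E[|E(G)|] = C(38, 2)·p = 703 · (1/266) = 37/14.
E[α(G)] ≥ n − E[|E(G)|] = 38 − 37/14 = 495/14.
Numerically: ≈ 35.357.
(This is only a lower bound; the true E[α(G)] may be larger.)

E[α(G)] ≥ 495/14 ≈ 35.357.


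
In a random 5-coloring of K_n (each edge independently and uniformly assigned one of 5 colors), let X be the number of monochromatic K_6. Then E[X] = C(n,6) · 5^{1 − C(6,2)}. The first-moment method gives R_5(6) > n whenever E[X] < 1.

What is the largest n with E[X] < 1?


We need C(n, 6) · 5^{1 − 15} < 1, i.e. C(n, 6) < 5^{15 − 1} = 6103515625.
Check values of n near the boundary:
  n = 124: C(124, 6) = 4465475476; 4465475476 < 6103515625? YES
  n = 125: C(125, 6) = 4690625500; 4690625500 < 6103515625? YES
  n = 126: C(126, 6) = 4925156775; 4925156775 < 6103515625? YES
  n = 127: C(127, 6) = 5169379425; 5169379425 < 6103515625? YES
  n = 128: C(128, 6) = 5423611200; 5423611200 < 6103515625? YES
  n = 129: C(129, 6) = 5688177600; 5688177600 < 6103515625? YES
  n = 130: C(130, 6) = 5963412000; 5963412000 < 6103515625? YES
  n = 131: C(131, 6) = 6249655776; 6249655776 < 6103515625? NO
  n = 132: C(132, 6) = 6547258432; 6547258432 < 6103515625? NO
The largest n with C(n, 6) < 6103515625 is n = 130 (where E[X] = 47707296/48828125 ≈ 0.9770). Hence R_5(6) > 130, i.e. R_5(6) ≥ 131.

Largest n = 130; hence R_5(6) > 130.


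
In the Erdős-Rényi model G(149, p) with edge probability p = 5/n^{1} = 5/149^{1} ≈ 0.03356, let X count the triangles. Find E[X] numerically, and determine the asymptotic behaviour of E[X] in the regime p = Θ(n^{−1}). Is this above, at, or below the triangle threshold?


Number of potential triangles: C(149, 3) = 540274.
Each occurs with probability p³ ≈ (0.03356)³ ≈ 3.778777e-05.
By linearity: E[X] = C(149, 3)·p³ ≈ 540274 · 3.778777e-05 ≈ 20.4157.
Here α = 1, so p = 5/n is exactly at the triangle threshold p ~ 1/n. Asymptotically E[X] → c³/6 = 5³/6 = 125/6 ≈ 20.8333, a bounded constant. In this regime the triangle count is asymptotically Poisson(c³/6).

E[X] ≈ 20.4157; in regime p = Θ(1/n^{1}) E[X] stays bounded (at the triangle threshold p ~ 1/n).


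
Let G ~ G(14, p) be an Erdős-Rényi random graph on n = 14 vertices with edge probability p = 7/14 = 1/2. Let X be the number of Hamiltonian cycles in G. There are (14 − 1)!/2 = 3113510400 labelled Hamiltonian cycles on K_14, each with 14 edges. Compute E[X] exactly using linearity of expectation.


K_14 has (14 − 1)!/2 = 3113510400 labelled Hamiltonian cycles.
For each such Hamiltonian cycle H, let X_H = 1 if all 14 edges of H are present in G. Then P[X_H = 1] = p^{14} = (1/2)^{14} = 1/16384.
By linearity of expectation: E[X] = Σ_H E[X_H] = 3113510400 · p^{14} = 3113510400 · 1/16384 = 6081075/32.
Numerically: E[X] ≈ 1.9003e+05.

E[X] = 3113510400 · (1/2)^{14} = 6081075/32 ≈ 1.9003e+05.


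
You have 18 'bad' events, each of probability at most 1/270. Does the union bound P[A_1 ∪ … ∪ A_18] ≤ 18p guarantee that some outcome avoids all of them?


Union bound: P[∪_{i=1}^{18} A_i] ≤ Σ_i P[A_i] ≤ 18·p = 18·(1/270) = 1/15.
Numerically: 1/15 ≈ 0.06667.
Is 1/15 < 1? YES.
Since P[∪ A_i] ≤ 1/15 < 1, the complement has P[∩ A_i^c] ≥ 1 − 1/15 = 14/15 > 0, so some outcome avoids every A_i.

18·p = 1/15 ≈ 0.06667; existence CERTIFIED by the union bound.


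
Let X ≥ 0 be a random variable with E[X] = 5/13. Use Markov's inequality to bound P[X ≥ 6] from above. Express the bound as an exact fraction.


μ = E[X] = 5/13, a = 6.
Markov: P[X ≥ 6] ≤ μ/a = (5/13)/6 = 5/78.
Numerically: ≈ 0.06410.
(Since a = 6 > μ = 0.38462, the bound 5/78 is < 1 and informative.)

P[X ≥ 6] ≤ 5/78 ≈ 0.06410.


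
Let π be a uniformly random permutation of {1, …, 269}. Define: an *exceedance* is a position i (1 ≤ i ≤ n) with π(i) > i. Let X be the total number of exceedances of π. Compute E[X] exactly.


Write X = Σ_{i=1}^{269} X_i, where X_i = 1_{π(i) > i}.
For each fixed i, π(i) is uniform over {1, …, 269} (marginal of a uniform permutation), so P[π(i) > i] = (n − i)/n. Summing: Σ_{i=1}^{269} (n − i)/n = (0 + 1 + … + 268)/269 = 269(269 − 1)/(2·269) = (269 − 1)/2.
Hence E[X] = Σ_{i=1}^{269} (269 − i)/269 = 134 ≈ 134.000.

E[X] = 134 = 134.000.


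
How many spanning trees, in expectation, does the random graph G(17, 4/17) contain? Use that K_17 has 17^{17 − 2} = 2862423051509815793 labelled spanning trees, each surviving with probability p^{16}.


K_17 has 17^{17 − 2} = 2862423051509815793 labelled spanning trees.
For each such spanning tree H, let X_H = 1 if all 16 edges of H are present in G. Then P[X_H = 1] = p^{16} = (4/17)^{16} = 4294967296/48661191875666868481.
By linearity: E[X] = Σ_H E[X_H] = 2862423051509815793 · p^{16} = 2862423051509815793 · 4294967296/48661191875666868481 = 4294967296/17.
Numerically: E[X] ≈ 2.52645e+08.

E[X] = 2862423051509815793 · (4/17)^{16} = 4294967296/17 ≈ 2.52645e+08.


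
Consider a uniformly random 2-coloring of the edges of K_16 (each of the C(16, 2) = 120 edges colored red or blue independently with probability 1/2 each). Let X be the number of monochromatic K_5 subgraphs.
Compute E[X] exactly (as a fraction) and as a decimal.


Let X = Σ_S X_S over the C(16, 5) = 4368 subsets S of size 5, where X_S = 1 if the K_5 on S is monochromatic.
For a fixed S, the K_5 on S has C(5, 2) = 10 edges. P[all 10 edges red] = (1/2)^10, and likewise for blue, so P[monochromatic] = 2·(1/2)^10 = 2^{1 − 10} = 1/512.
Summing: E[X] = C(16, 5) · 2^{1 − 10} = 4368 · 1/512 = 273/32.
Numerically: E[X] ≈ 8.5312.

E[X] = C(16,5)·2^(1−C(5,2)) = 273/32 ≈ 8.5312.


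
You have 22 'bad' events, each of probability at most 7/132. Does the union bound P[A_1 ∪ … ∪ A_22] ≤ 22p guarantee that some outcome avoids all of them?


Union bound: P[∪_{i=1}^{22} A_i] ≤ Σ_i P[A_i] ≤ 22·p = 22·(7/132) = 7/6.
Numerically: 7/6 ≈ 1.16667.
Is 7/6 < 1? NO.
Since the bound 7/6 is ≥ 1, the union bound is uninformative here; it does NOT by itself certify existence.

22·p = 7/6 ≈ 1.16667; existence NOT certified by the union bound.


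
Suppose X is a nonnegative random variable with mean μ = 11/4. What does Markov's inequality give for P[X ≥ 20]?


μ = E[X] = 11/4, a = 20.
Markov: P[X ≥ 20] ≤ μ/a = (11/4)/20 = 11/80.
Numerically: ≈ 0.138.
(Since a = 20 > μ = 2.750, the bound 11/80 is < 1 and informative.)

P[X ≥ 20] ≤ 11/80 ≈ 0.138.


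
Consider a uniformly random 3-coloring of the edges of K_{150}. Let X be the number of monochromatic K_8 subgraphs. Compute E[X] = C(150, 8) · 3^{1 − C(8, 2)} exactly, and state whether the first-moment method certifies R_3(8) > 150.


E[X] = C(150, 8) · 3^{1 − 28} = 5257211409450 · 3^{−27} = 5257211409450/7625597484987.
As a reduced fraction: E[X] = 584134601050/847288609443 ≈ 0.6894.
Is E[X] < 1? YES.
Since E[X] < 1, there exists a 3-coloring of K_{150} with no monochromatic K_8; hence R_3(8) > 150.

E[X] = 584134601050/847288609443 ≈ 0.6894; E[X] < 1, so R_3(8) > 150.


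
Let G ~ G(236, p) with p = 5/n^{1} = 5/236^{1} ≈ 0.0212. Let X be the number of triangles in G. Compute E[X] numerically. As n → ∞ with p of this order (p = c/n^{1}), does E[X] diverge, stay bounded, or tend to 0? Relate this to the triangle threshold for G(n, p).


Number of potential triangles: C(236, 3) = 2162940.
Each occurs with probability p³ ≈ (0.0212)³ ≈ 9.50986e-06.
By linearity: E[X] = C(236, 3)·p³ ≈ 2162940 · 9.50986e-06 ≈ 20.569.
Here α = 1, so p = 5/n is exactly at the triangle threshold p ~ 1/n. Asymptotically E[X] → c³/6 = 5³/6 = 125/6 ≈ 20.833, a bounded constant. In this regime the triangle count is asymptotically Poisson(c³/6).

E[X] ≈ 20.569; in regime p = Θ(1/n^{1}) E[X] stays bounded (at the triangle threshold p ~ 1/n).


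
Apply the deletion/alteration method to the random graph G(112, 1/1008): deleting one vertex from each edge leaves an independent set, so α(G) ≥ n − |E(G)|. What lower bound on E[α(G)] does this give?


E[|E(G)|] = C(112, 2)·p = 6216 · (1/1008) = 37/6.
E[α(G)] ≥ n − E[|E(G)|] = 112 − 37/6 = 635/6.
Numerically: ≈ 105.8333.
(This is only a lower bound; the true E[α(G)] may be larger.)

E[α(G)] ≥ 635/6 ≈ 105.8333.


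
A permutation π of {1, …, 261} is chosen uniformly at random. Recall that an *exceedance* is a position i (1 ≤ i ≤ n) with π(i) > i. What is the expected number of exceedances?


Write X = Σ_{i=1}^{261} X_i, where X_i = 1_{π(i) > i}.
For each fixed i, π(i) is uniform over {1, …, 261} (marginal of a uniform permutation), so P[π(i) > i] = (n − i)/n. Summing: Σ_{i=1}^{261} (n − i)/n = (0 + 1 + … + 260)/261 = 261(261 − 1)/(2·261) = (261 − 1)/2.
Hence E[X] = Σ_{i=1}^{261} (261 − i)/261 = 130 ≈ 130.0000.

E[X] = 130 = 130.0000.


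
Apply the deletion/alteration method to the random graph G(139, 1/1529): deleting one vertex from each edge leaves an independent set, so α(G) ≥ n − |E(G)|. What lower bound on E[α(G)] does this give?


E[|E(G)|] = C(139, 2)·p = 9591 · (1/1529) = 69/11.
E[α(G)] ≥ n − E[|E(G)|] = 139 − 69/11 = 1460/11.
Numerically: ≈ 132.7273.
(This is only a lower bound; the true E[α(G)] may be larger.)

E[α(G)] ≥ 1460/11 ≈ 132.7273.


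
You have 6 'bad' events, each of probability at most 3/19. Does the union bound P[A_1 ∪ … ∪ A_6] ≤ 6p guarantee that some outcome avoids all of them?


Union bound: P[∪_{i=1}^{6} A_i] ≤ Σ_i P[A_i] ≤ 6·p = 6·(3/19) = 18/19.
Numerically: 18/19 ≈ 0.9473684.
Is 18/19 < 1? YES.
Since P[∪ A_i] ≤ 18/19 < 1, the complement has P[∩ A_i^c] ≥ 1 − 18/19 = 1/19 > 0, so some outcome avoids every A_i.

6·p = 18/19 ≈ 0.9473684; existence CERTIFIED by the union bound.


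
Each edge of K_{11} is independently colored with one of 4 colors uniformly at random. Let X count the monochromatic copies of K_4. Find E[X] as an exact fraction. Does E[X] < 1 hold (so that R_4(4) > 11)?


E[X] = C(11, 4) · 4^{1 − 6} = 330 · 4^{−5} = 330/1024.
As a reduced fraction: E[X] = 165/512 ≈ 0.3223.
Is E[X] < 1? YES.
Since E[X] < 1, there exists a 4-coloring of K_{11} with no monochromatic K_4; hence R_4(4) > 11.

E[X] = 165/512 ≈ 0.3223; E[X] < 1, so R_4(4) > 11.


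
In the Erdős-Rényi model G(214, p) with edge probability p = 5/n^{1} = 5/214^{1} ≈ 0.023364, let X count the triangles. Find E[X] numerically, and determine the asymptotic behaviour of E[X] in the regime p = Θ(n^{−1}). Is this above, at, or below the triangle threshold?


Number of potential triangles: C(214, 3) = 1610564.
Each occurs with probability p³ ≈ (0.023364)³ ≈ 1.2754654e-05.
By linearity: E[X] = C(214, 3)·p³ ≈ 1610564 · 1.2754654e-05 ≈ 20.54219.
Here α = 1, so p = 5/n is exactly at the triangle threshold p ~ 1/n. Asymptotically E[X] → c³/6 = 5³/6 = 125/6 ≈ 20.83333, a bounded constant. In this regime the triangle count is asymptotically Poisson(c³/6).

E[X] ≈ 20.54219; in regime p = Θ(1/n^{1}) E[X] stays bounded (at the triangle threshold p ~ 1/n).


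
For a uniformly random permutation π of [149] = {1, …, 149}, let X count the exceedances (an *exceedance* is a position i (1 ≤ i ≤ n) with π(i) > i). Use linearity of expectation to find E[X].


Write X = Σ_{i=1}^{149} X_i, where X_i = 1_{π(i) > i}.
For each fixed i, π(i) is uniform over {1, …, 149} (marginal of a uniform permutation), so P[π(i) > i] = (n − i)/n. Summing: Σ_{i=1}^{149} (n − i)/n = (0 + 1 + … + 148)/149 = 149(149 − 1)/(2·149) = (149 − 1)/2.
Hence E[X] = Σ_{i=1}^{149} (149 − i)/149 = 74 ≈ 74.00000.

E[X] = 74 = 74.00000.


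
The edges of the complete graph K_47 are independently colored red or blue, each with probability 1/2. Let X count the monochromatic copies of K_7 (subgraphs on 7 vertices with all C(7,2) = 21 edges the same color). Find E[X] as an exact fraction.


Let X = Σ_S X_S over the C(47, 7) = 62891499 subsets S of size 7, where X_S = 1 if the K_7 on S is monochromatic.
For a fixed S, the K_7 on S has C(7, 2) = 21 edges. P[all 21 edges red] = (1/2)^21, and likewise for blue, so P[monochromatic] = 2·(1/2)^21 = 2^{1 − 21} = 1/1048576.
By linearity: E[X] = C(47, 7) · 2^{1 − 21} = 62891499 · 1/1048576 = 62891499/1048576.
Numerically: E[X] ≈ 59.97801.

E[X] = C(47,7)·2^(1−C(7,2)) = 62891499/1048576 ≈ 59.97801.


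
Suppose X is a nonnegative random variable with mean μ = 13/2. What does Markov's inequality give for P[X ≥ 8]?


μ = E[X] = 13/2, a = 8.
Markov: P[X ≥ 8] ≤ μ/a = (13/2)/8 = 13/16.
Numerically: ≈ 0.812.
(Since a = 8 > μ = 6.500, the bound 13/16 is < 1 and informative.)

P[X ≥ 8] ≤ 13/16 ≈ 0.812.


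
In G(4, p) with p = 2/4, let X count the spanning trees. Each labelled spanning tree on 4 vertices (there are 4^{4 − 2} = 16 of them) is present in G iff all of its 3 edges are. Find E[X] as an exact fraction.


K_4 has 4^{4 − 2} = 16 labelled spanning trees.
For each such spanning tree H, let X_H = 1 if all 3 edges of H are present in G. Then P[X_H = 1] = p^{3} = (1/2)^{3} = 1/8.
By linearity of expectation: E[X] = Σ_H E[X_H] = 16 · p^{3} = 16 · 1/8 = 2.
Numerically: E[X] ≈ 2.

E[X] = 16 · (1/2)^{3} = 2 ≈ 2.


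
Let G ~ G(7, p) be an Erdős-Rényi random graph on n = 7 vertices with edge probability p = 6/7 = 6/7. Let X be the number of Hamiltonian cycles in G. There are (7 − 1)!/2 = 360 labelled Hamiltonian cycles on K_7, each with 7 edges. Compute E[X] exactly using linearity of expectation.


K_7 has (7 − 1)!/2 = 360 labelled Hamiltonian cycles.
For each such Hamiltonian cycle H, let X_H = 1 if all 7 edges of H are present in G. Then P[X_H = 1] = p^{7} = (6/7)^{7} = 279936/823543.
By linearity of expectation: E[X] = Σ_H E[X_H] = 360 · p^{7} = 360 · 279936/823543 = 100776960/823543.
Numerically: E[X] ≈ 122.37.

E[X] = 360 · (6/7)^{7} = 100776960/823543 ≈ 122.37.


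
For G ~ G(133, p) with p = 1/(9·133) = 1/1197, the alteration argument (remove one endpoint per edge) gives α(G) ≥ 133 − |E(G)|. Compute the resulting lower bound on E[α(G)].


E[|E(G)|] = C(133, 2)·p = 8778 · (1/1197) = 22/3.
E[α(G)] ≥ n − E[|E(G)|] = 133 − 22/3 = 377/3.
Numerically: ≈ 125.6667.
(This is only a lower bound; the true E[α(G)] may be larger.)

E[α(G)] ≥ 377/3 ≈ 125.6667.


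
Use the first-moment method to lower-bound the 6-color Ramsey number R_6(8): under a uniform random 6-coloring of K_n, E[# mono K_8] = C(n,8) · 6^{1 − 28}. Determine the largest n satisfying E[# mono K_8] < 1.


We need C(n, 8) · 6^{1 − 28} < 1, i.e. C(n, 8) < 6^{28 − 1} = 1023490369077469249536.
Check values of n near the boundary:
  n = 1592: C(1592, 8) = 1005480414540892933435; 1005480414540892933435 < 1023490369077469249536? YES
  n = 1593: C(1593, 8) = 1010555394551193970323; 1010555394551193970323 < 1023490369077469249536? YES
  n = 1594: C(1594, 8) = 1015652773590544255167; 1015652773590544255167 < 1023490369077469249536? YES
  n = 1595: C(1595, 8) = 1020772636343363633895; 1020772636343363633895 < 1023490369077469249536? YES
  n = 1596: C(1596, 8) = 1025915067760710553965; 1025915067760710553965 < 1023490369077469249536? NO
The largest n with C(n, 8) < 1023490369077469249536 is n = 1595 (where E[X] = 113419181815929292655/113721152119718805504 ≈ 0.997). Hence R_6(8) > 1595, i.e. R_6(8) ≥ 1596.

Largest n = 1595; hence R_6(8) > 1595.


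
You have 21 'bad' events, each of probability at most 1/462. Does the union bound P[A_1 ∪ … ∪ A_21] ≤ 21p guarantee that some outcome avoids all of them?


Union bound: P[∪_{i=1}^{21} A_i] ≤ Σ_i P[A_i] ≤ 21·p = 21·(1/462) = 1/22.
Numerically: 1/22 ≈ 0.045455.
Is 1/22 < 1? YES.
Since P[∪ A_i] ≤ 1/22 < 1, the complement has P[∩ A_i^c] ≥ 1 − 1/22 = 21/22 > 0, so some outcome avoids every A_i.

21·p = 1/22 ≈ 0.045455; existence CERTIFIED by the union bound.


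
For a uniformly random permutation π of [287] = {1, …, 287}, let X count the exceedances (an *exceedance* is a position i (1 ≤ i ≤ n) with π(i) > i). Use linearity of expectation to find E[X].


Write X = Σ_{i=1}^{287} X_i, where X_i = 1_{π(i) > i}.
For each fixed i, π(i) is uniform over {1, …, 287} (marginal of a uniform permutation), so P[π(i) > i] = (n − i)/n. Summing: Σ_{i=1}^{287} (n − i)/n = (0 + 1 + … + 286)/287 = 287(287 − 1)/(2·287) = (287 − 1)/2.
Hence E[X] = Σ_{i=1}^{287} (287 − i)/287 = 143 ≈ 143.0000.

E[X] = 143 = 143.0000.


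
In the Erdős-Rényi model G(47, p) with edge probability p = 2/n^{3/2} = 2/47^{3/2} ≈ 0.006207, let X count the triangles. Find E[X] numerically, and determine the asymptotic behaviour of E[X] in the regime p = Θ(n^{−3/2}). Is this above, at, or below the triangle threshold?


Number of potential triangles: C(47, 3) = 16215.
Each occurs with probability p³ ≈ (0.006207)³ ≈ 2.391386e-07.
By linearity: E[X] = C(47, 3)·p³ ≈ 16215 · 2.391386e-07 ≈ 0.0039.
Since α = 3/2 > 1, p = c/n^{3/2} = o(1/n) is below the triangle threshold p ~ 1/n. Asymptotically E[X] ~ (c³/6)·n^{3(1−α)} = (2³/6)·n^{-1.5} → 0, so by Markov's inequality G has no triangles w.h.p.

E[X] ≈ 0.0039; in regime p = Θ(1/n^{3/2}) E[X] tends to 0 (below the triangle threshold p ~ 1/n).


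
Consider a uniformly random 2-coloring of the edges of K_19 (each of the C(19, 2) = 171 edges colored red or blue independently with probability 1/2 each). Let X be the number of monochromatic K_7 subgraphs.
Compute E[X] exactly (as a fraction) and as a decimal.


Let X = Σ_S X_S over the C(19, 7) = 50388 subsets S of size 7, where X_S = 1 if the K_7 on S is monochromatic.
For a fixed S, the K_7 on S has C(7, 2) = 21 edges. P[all 21 edges red] = (1/2)^21, and likewise for blue, so P[monochromatic] = 2·(1/2)^21 = 2^{1 − 21} = 1/1048576.
By linearity of expectation: E[X] = C(19, 7) · 2^{1 − 21} = 50388 · 1/1048576 = 12597/262144.
Numerically: E[X] ≈ 0.048054.

E[X] = C(19,7)·2^(1−C(7,2)) = 12597/262144 ≈ 0.048054.


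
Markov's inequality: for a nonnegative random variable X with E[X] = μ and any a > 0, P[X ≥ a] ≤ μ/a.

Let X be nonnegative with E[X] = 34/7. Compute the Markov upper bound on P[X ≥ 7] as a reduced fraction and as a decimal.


μ = E[X] = 34/7, a = 7.
Markov: P[X ≥ 7] ≤ μ/a = (34/7)/7 = 34/49.
Numerically: ≈ 0.69388.
(Since a = 7 > μ = 4.85714, the bound 34/49 is < 1 and informative.)

P[X ≥ 7] ≤ 34/49 ≈ 0.69388.


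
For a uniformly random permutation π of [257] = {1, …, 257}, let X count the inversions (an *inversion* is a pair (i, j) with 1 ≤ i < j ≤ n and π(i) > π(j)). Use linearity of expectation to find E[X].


Write X = Σ X_I over the C(257, 2) = 32896 pairs i < j, with X_I the indicator of one inversion.
There are 32896 indicators.
For each fixed pair i < j, the values π(i) and π(j) are two distinct elements of {1, …, 257} in uniformly random order; by symmetry P[π(i) > π(j)] = 1/2.
By linearity: E[X] = 32896 · (1/2) = C(257, 2) · (1/2) = 32896/2 = 16448 ≈ 16448.000000.

E[X] = 16448 = 16448.000000.


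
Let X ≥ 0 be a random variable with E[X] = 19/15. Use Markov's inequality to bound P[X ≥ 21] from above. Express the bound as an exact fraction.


μ = E[X] = 19/15, a = 21.
Markov: P[X ≥ 21] ≤ μ/a = (19/15)/21 = 19/315.
Numerically: ≈ 0.06032.
(Since a = 21 > μ = 1.26667, the bound 19/315 is < 1 and informative.)

P[X ≥ 21] ≤ 19/315 ≈ 0.06032.


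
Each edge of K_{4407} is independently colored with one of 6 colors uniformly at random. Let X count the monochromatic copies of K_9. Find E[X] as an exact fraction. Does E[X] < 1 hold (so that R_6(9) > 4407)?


E[X] = C(4407, 9) · 6^{1 − 36} = 1713856532599459170657070050 · 6^{−35} = 1713856532599459170657070050/1719070799748422591028658176.
As a reduced fraction: E[X] = 285642755433243195109511675/286511799958070431838109696 ≈ 0.997.
Is E[X] < 1? YES.
Since E[X] < 1, there exists a 6-coloring of K_{4407} with no monochromatic K_9; hence R_6(9) > 4407.

E[X] = 285642755433243195109511675/286511799958070431838109696 ≈ 0.997; E[X] < 1, so R_6(9) > 4407.


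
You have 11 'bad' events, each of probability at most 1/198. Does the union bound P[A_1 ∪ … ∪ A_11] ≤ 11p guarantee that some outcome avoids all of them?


Union bound: P[∪_{i=1}^{11} A_i] ≤ Σ_i P[A_i] ≤ 11·p = 11·(1/198) = 1/18.
Numerically: 1/18 ≈ 0.05556.
Is 1/18 < 1? YES.
Since P[∪ A_i] ≤ 1/18 < 1, the complement has P[∩ A_i^c] ≥ 1 − 1/18 = 17/18 > 0, so some outcome avoids every A_i.

11·p = 1/18 ≈ 0.05556; existence CERTIFIED by the union bound.


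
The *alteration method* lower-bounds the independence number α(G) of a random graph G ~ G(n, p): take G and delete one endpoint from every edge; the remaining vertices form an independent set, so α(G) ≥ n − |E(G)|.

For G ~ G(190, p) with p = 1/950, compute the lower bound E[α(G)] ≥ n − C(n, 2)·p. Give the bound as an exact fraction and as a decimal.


E[|E(G)|] = C(190, 2)·p = 17955 · (1/950) = 189/10.
E[α(G)] ≥ n − E[|E(G)|] = 190 − 189/10 = 1711/10.
Numerically: ≈ 171.1000.
(This is only a lower bound; the true E[α(G)] may be larger.)

E[α(G)] ≥ 1711/10 ≈ 171.1000.


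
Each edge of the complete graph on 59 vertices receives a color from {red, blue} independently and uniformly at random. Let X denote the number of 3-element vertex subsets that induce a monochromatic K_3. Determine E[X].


Let X = Σ_S X_S over the C(59, 3) = 32509 subsets S of size 3, where X_S = 1 if the K_3 on S is monochromatic.
For a fixed S, the K_3 on S has C(3, 2) = 3 edges. P[all 3 edges red] = (1/2)^3, and likewise for blue, so P[monochromatic] = 2·(1/2)^3 = 2^{1 − 3} = 1/4.
Summing: E[X] = C(59, 3) · 2^{1 − 3} = 32509 · 1/4 = 32509/4.
Numerically: E[X] ≈ 8127.250000.

E[X] = C(59,3)·2^(1−C(3,2)) = 32509/4 ≈ 8127.250000.


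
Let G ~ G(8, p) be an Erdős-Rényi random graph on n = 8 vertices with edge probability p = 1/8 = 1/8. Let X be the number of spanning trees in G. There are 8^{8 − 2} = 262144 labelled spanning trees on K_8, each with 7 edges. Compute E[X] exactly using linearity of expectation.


K_8 has 8^{8 − 2} = 262144 labelled spanning trees.
For each such spanning tree H, let X_H = 1 if all 7 edges of H are present in G. Then P[X_H = 1] = p^{7} = (1/8)^{7} = 1/2097152.
By linearity of expectation: E[X] = Σ_H E[X_H] = 262144 · p^{7} = 262144 · 1/2097152 = 1/8.
Numerically: E[X] ≈ 0.125.

E[X] = 262144 · (1/8)^{7} = 1/8 ≈ 0.125.


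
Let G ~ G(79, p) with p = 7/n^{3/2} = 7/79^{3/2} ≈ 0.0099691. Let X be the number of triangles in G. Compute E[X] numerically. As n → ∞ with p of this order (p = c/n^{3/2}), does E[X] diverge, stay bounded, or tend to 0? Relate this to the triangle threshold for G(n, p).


Number of potential triangles: C(79, 3) = 79079.
Each occurs with probability p³ ≈ (0.0099691)³ ≈ 9.9076854e-07.
By linearity: E[X] = C(79, 3)·p³ ≈ 79079 · 9.9076854e-07 ≈ 0.07835.
Since α = 3/2 > 1, p = c/n^{3/2} = o(1/n) is below the triangle threshold p ~ 1/n. Asymptotically E[X] ~ (c³/6)·n^{3(1−α)} = (7³/6)·n^{-1.5} → 0, so by Markov's inequality G has no triangles w.h.p.

E[X] ≈ 0.07835; in regime p = Θ(1/n^{3/2}) E[X] tends to 0 (below the triangle threshold p ~ 1/n).


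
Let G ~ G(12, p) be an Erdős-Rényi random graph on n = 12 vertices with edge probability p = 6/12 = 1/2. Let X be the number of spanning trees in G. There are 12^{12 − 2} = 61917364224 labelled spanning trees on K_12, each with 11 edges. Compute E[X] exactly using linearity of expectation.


K_12 has 12^{12 − 2} = 61917364224 labelled spanning trees.
For each such spanning tree H, let X_H = 1 if all 11 edges of H are present in G. Then P[X_H = 1] = p^{11} = (1/2)^{11} = 1/2048.
Summing the indicators: E[X] = Σ_H E[X_H] = 61917364224 · p^{11} = 61917364224 · 1/2048 = 30233088.
Numerically: E[X] ≈ 3.02331e+07.

E[X] = 61917364224 · (1/2)^{11} = 30233088 ≈ 3.02331e+07.


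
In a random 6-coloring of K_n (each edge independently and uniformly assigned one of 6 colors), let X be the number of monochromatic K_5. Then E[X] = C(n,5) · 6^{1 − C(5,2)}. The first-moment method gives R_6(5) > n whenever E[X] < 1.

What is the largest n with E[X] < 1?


We need C(n, 5) · 6^{1 − 10} < 1, i.e. C(n, 5) < 6^{10 − 1} = 10077696.
Check values of n near the boundary:
  n = 61: C(61, 5) = 5949147; 5949147 < 10077696? YES
  n = 62: C(62, 5) = 6471002; 6471002 < 10077696? YES
  n = 63: C(63, 5) = 7028847; 7028847 < 10077696? YES
  n = 64: C(64, 5) = 7624512; 7624512 < 10077696? YES
  n = 65: C(65, 5) = 8259888; 8259888 < 10077696? YES
  n = 66: C(66, 5) = 8936928; 8936928 < 10077696? YES
  n = 67: C(67, 5) = 9657648; 9657648 < 10077696? YES
  n = 68: C(68, 5) = 10424128; 10424128 < 10077696? NO
The largest n with C(n, 5) < 10077696 is n = 67 (where E[X] = 67067/69984 ≈ 0.958319). Hence R_6(5) > 67, i.e. R_6(5) ≥ 68.

Largest n = 67; hence R_6(5) > 67.


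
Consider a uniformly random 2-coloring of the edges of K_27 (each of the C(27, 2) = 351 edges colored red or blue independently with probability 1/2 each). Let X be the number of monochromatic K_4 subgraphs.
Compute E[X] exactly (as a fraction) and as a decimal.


Let X = Σ_S X_S over the C(27, 4) = 17550 subsets S of size 4, where X_S = 1 if the K_4 on S is monochromatic.
For a fixed S, the K_4 on S has C(4, 2) = 6 edges. P[all 6 edges red] = (1/2)^6, and likewise for blue, so P[monochromatic] = 2·(1/2)^6 = 2^{1 − 6} = 1/32.
Summing: E[X] = C(27, 4) · 2^{1 − 6} = 17550 · 1/32 = 8775/16.
Numerically: E[X] ≈ 548.43750.

E[X] = C(27,4)·2^(1−C(4,2)) = 8775/16 ≈ 548.43750.
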